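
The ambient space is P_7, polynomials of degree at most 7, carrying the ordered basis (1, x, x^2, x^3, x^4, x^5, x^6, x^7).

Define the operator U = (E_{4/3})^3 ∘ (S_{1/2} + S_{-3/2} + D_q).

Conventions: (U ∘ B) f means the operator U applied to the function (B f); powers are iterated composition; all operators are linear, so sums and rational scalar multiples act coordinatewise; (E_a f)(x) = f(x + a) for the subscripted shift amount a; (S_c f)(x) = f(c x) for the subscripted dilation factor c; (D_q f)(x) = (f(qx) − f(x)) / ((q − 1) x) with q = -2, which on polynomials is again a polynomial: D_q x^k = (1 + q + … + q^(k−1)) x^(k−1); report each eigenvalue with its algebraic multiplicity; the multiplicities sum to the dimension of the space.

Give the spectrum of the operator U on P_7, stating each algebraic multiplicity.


λ = -1093/64 (multiplicity 1), λ = -121/16 (multiplicity 1), λ = -13/4 (multiplicity 1), λ = -1 (multiplicity 1), λ = 2 (multiplicity 1), λ = 5/2 (multiplicity 1), λ = 41/8 (multiplicity 1), λ = 365/32 (multiplicity 1)

image of 1: 2
image of x: -x - 3
image of x^2: (5/2)x^2 + 19x + 36
image of x^3: -(13/4)x^3 - 36x^2 - 132x - 160
image of x^4: (41/8)x^4 + 77x^3 + 432x^2 + 1072x + 992
image of x^5: -(121/16)x^5 - (561/4)x^4 - 1034x^3 - 3784x^2 - 6864x - 4928
image of x^6: (365/32)x^6 + (1011/4)x^5 + (4635/2)x^4 + 11240x^3 + 30360x^2 + 43200x + 25216
image of x^7: -(1093/64)x^7 - (6963/16)x^6 - (18825/4)x^5 - 27935x^4 - 97980x^3 - 202128x^2 - 225472x - 103680
the matrix is upper triangular; its diagonal is (2, -1, 5/2, -13/4, 41/8, -121/16, 365/32, -1093/64)
for a triangular matrix the eigenvalues are the diagonal entries, with algebraic multiplicity their repetition count


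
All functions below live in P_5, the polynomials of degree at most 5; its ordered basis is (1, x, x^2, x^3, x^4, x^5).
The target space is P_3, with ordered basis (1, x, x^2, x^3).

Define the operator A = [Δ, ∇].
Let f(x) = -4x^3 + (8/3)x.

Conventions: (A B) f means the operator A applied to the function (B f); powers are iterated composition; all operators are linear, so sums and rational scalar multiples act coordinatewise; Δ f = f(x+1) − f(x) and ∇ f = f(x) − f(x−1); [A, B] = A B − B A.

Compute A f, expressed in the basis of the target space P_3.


∇ f = -12x^2 + 12x - 4/3
Δ ∇ f = -24x
Δ f = -12x^2 - 12x - 4/3
∇ Δ f = -24x
[Δ, ∇] f = 0

the image equals g(x) = 0


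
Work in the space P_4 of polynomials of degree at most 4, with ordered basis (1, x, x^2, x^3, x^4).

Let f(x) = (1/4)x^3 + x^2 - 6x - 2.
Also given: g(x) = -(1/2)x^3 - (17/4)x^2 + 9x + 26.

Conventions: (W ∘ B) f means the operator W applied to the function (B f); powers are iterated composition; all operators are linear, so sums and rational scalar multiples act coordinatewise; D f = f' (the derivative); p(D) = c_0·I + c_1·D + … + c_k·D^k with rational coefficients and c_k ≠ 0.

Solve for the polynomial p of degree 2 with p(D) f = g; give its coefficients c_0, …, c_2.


D^0 f = (1/4)x^3 + x^2 - 6x - 2
D^1 f = (3/4)x^2 + 2x - 6
D^2 f = (3/2)x + 2
matching coefficients of g against c_0 f + c_1 Df + … from the top degree down determines the c_i
solution: c_0 = -2, c_1 = -3, c_2 = 2

p(D) = -2·I − 3·D + 2·D^2, i.e. c_0 = -2, c_1 = -3, c_2 = 2


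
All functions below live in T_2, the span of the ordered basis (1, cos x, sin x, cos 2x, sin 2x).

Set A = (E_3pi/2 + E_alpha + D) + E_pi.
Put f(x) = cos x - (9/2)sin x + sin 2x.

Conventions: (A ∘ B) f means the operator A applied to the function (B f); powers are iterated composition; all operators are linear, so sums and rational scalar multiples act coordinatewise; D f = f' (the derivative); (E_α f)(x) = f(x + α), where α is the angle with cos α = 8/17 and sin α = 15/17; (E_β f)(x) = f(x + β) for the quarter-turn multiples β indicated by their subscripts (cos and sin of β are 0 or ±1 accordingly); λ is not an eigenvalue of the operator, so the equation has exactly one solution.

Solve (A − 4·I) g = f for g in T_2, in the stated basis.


the image equals g(x) = -(19/724)cos x + (723/724)sin x - (818/8317)cos 2x - (1317/8317)sin 2x

write g with unknown coordinates in the stated basis and equate coefficients in (A − 4·I) g = f
solving from the highest basis element down gives g = -(19/724)cos x + (723/724)sin x - (818/8317)cos 2x - (1317/8317)sin 2x
check: A g = (162/181)cos x - (183/362)sin x - (3272/8317)cos 2x + (3049/8317)sin 2x
so A g − 4·g = cos x - (9/2)sin x + sin 2x = f ✓


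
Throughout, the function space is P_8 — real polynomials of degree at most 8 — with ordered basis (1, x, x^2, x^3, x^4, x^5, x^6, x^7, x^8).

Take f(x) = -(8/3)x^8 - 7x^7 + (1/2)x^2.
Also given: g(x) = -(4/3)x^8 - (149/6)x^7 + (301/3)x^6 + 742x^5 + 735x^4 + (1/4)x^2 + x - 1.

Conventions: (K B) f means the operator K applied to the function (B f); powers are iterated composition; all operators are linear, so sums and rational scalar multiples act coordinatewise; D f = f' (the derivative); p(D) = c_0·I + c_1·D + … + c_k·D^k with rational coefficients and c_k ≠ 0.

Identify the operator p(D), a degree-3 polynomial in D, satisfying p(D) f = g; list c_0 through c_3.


D^0 f = -(8/3)x^8 - 7x^7 + (1/2)x^2
D^1 f = -(64/3)x^7 - 49x^6 + x
D^2 f = -(448/3)x^6 - 294x^5 + 1
D^3 f = -896x^5 - 1470x^4
matching coefficients of g against c_0 f + c_1 Df + … from the top degree down determines the c_i
solution: c_0 = 1/2, c_1 = 1, c_2 = -1, c_3 = -1/2

p(D) = (1/2)·I + D − D^2 − (1/2)·D^3, i.e. c_0 = 1/2, c_1 = 1, c_2 = -1, c_3 = -1/2


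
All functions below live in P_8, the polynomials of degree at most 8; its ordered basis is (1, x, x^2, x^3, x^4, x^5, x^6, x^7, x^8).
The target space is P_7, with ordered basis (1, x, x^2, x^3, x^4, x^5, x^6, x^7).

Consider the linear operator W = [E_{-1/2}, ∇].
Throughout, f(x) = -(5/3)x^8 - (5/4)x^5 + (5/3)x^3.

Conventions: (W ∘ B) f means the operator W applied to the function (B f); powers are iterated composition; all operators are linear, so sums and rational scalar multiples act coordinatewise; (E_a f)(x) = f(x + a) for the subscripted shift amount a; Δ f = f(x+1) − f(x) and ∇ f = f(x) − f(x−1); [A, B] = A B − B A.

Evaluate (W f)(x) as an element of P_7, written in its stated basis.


∇ f = -(40/3)x^7 + (140/3)x^6 - (280/3)x^5 + (1325/12)x^4 - (485/6)x^3 + (235/6)x^2 - (145/12)x + 25/12
E_{-1/2} ∇ f = -(40/3)x^7 + (280/3)x^6 - (910/3)x^5 + (6925/12)x^4 - (4085/6)x^3 + (11885/24)x^2 - (4955/24)x + 2475/64
E_{-1/2} f = -(5/3)x^8 + (20/3)x^7 - (35/3)x^6 + (125/12)x^5 - (25/6)x^4 + (35/24)x^3 - (5/3)x^2 + (185/192)x - 45/256
∇ E_{-1/2} f = -(40/3)x^7 + (280/3)x^6 - (910/3)x^5 + (6925/12)x^4 - (4085/6)x^3 + (11885/24)x^2 - (4955/24)x + 2475/64
[E_{-1/2}, ∇] f = 0

the image equals g(x) = 0


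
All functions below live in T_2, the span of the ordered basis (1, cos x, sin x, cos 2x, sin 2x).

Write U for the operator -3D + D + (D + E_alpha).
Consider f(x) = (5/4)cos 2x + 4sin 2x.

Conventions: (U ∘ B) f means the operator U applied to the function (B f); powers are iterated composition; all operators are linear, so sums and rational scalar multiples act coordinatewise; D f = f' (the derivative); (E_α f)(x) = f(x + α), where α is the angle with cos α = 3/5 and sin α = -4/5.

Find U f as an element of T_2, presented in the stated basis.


D f = 8cos 2x - (5/2)sin 2x
(-3D) f = -24cos 2x + (15/2)sin 2x
D f = 8cos 2x - (5/2)sin 2x
D f = 8cos 2x - (5/2)sin 2x
E_alpha f = -(419/100)cos 2x + (2/25)sin 2x
(D + E_alpha) f = (381/100)cos 2x - (121/50)sin 2x
(-3D + D + (D + E_alpha)) f = -(1219/100)cos 2x + (129/50)sin 2x

g(x) = -(1219/100)cos 2x + (129/50)sin 2x


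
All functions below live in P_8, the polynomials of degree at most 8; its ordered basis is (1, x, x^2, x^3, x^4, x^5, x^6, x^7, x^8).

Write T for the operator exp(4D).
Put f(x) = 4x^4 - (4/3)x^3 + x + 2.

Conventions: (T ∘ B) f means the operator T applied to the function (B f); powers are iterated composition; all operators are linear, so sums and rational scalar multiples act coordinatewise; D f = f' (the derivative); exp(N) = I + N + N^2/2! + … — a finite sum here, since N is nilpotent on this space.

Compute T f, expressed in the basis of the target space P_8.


the result is g(x) = 4x^4 + (188/3)x^3 + 368x^2 + 961x + 2834/3

order-1 term: 64x^3 - 16x^2 + 4
order-2 term: 384x^2 - 64x
order-3 term: 1024x - 256/3
order-4 term: 1024
the series for exp(4D) f terminates at order 4
exp(4D) f = 4x^4 + (188/3)x^3 + 368x^2 + 961x + 2834/3


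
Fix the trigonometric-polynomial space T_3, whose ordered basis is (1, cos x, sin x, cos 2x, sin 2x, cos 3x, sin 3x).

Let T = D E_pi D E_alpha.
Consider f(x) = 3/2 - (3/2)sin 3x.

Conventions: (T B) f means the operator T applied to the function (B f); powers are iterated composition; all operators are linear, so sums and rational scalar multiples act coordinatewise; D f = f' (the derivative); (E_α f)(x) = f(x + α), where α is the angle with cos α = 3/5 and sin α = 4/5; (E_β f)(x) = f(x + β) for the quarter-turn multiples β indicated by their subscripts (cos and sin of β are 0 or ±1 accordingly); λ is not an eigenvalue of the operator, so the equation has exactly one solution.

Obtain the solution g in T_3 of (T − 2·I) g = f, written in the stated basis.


write g with unknown coordinates in the stated basis and equate coefficients in (T − 2·I) g = f
solving from the highest basis element down gives g = -3/4 + (594/14837)cos 3x + (3909/29674)sin 3x
check: T g = (1188/14837)cos 3x - (36693/29674)sin 3x
so T g − 2·g = 3/2 - (3/2)sin 3x = f ✓

the image equals g(x) = -3/4 + (594/14837)cos 3x + (3909/29674)sin 3x


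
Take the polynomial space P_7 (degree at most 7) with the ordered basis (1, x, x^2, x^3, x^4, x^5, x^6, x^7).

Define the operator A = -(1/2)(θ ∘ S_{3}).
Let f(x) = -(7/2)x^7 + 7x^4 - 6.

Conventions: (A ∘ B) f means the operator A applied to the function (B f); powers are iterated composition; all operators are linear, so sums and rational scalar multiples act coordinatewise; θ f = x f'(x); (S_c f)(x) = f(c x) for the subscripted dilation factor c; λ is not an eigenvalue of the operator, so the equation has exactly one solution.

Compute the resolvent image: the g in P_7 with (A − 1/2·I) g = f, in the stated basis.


the image equals g(x) = (7/15310)x^7 - (14/325)x^4 + 12

write g with unknown coordinates in the stated basis and equate coefficients in (A − 1/2·I) g = f
solving from the highest basis element down gives g = (7/15310)x^7 - (14/325)x^4 + 12
check: A g = -(107163/30620)x^7 + (2268/325)x^4
so A g − 1/2·g = -(7/2)x^7 + 7x^4 - 6 = f ✓


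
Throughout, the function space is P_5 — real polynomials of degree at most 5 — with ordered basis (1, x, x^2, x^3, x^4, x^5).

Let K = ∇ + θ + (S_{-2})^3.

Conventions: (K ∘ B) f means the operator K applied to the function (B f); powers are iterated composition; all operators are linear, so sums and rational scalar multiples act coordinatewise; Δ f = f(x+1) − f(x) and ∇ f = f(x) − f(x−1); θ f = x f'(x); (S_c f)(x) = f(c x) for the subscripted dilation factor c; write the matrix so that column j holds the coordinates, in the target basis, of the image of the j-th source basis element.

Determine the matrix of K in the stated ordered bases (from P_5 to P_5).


image of 1: 1
image of x: -7x + 1
image of x^2: 66x^2 + 2x - 1
image of x^3: -509x^3 + 3x^2 - 3x + 1
image of x^4: 4100x^4 + 4x^3 - 6x^2 + 4x - 1
image of x^5: -32763x^5 + 5x^4 - 10x^3 + 10x^2 - 5x + 1
each image's coordinates form column j of the matrix

the matrix is [[1, 1, -1, 1, -1, 1]; [0, -7, 2, -3, 4, -5]; [0, 0, 66, 3, -6, 10]; [0, 0, 0, -509, 4, -10]; [0, 0, 0, 0, 4100, 5]; [0, 0, 0, 0, 0, -32763]] (rows listed top to bottom)


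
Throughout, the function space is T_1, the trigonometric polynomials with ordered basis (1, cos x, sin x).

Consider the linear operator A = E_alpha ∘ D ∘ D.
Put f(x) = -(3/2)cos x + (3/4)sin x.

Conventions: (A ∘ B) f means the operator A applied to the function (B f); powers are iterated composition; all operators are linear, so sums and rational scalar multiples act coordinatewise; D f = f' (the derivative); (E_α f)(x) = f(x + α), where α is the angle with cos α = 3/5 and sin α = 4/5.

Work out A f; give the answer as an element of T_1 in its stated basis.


the result is g(x) = (3/10)cos x - (33/20)sin x

D f = (3/4)cos x + (3/2)sin x
D D f = (3/2)cos x - (3/4)sin x
E_alpha D D f = (3/10)cos x - (33/20)sin x


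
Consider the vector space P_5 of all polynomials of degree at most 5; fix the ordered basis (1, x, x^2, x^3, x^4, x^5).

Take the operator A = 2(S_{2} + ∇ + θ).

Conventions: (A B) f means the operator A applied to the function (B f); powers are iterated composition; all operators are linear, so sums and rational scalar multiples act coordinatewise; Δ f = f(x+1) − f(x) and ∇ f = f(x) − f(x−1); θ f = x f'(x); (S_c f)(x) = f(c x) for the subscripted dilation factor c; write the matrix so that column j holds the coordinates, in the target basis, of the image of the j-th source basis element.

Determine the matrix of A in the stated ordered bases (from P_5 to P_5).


image of 1: 2
image of x: 6x + 2
image of x^2: 12x^2 + 4x - 2
image of x^3: 22x^3 + 6x^2 - 6x + 2
image of x^4: 40x^4 + 8x^3 - 12x^2 + 8x - 2
image of x^5: 74x^5 + 10x^4 - 20x^3 + 20x^2 - 10x + 2
each image's coordinates form column j of the matrix

the matrix is [[2, 2, -2, 2, -2, 2]; [0, 6, 4, -6, 8, -10]; [0, 0, 12, 6, -12, 20]; [0, 0, 0, 22, 8, -20]; [0, 0, 0, 0, 40, 10]; [0, 0, 0, 0, 0, 74]] (rows listed top to bottom)


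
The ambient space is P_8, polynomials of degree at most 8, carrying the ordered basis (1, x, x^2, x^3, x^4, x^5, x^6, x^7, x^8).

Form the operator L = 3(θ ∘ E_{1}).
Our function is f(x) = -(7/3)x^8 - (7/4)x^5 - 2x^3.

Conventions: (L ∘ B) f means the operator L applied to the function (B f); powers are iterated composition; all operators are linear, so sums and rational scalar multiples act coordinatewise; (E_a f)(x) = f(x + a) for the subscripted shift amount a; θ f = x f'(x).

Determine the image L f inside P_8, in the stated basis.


E_{1} f = -(7/3)x^8 - (56/3)x^7 - (196/3)x^6 - (1589/12)x^5 - (2065/12)x^4 - (901/6)x^3 - (533/6)x^2 - (401/12)x - 73/12
θ E_{1} f = -(56/3)x^8 - (392/3)x^7 - 392x^6 - (7945/12)x^5 - (2065/3)x^4 - (901/2)x^3 - (533/3)x^2 - (401/12)x
(3(θ ∘ E_{1})) f = -56x^8 - 392x^7 - 1176x^6 - (7945/4)x^5 - 2065x^4 - (2703/2)x^3 - 533x^2 - (401/4)x

g(x) = -56x^8 - 392x^7 - 1176x^6 - (7945/4)x^5 - 2065x^4 - (2703/2)x^3 - 533x^2 - (401/4)x


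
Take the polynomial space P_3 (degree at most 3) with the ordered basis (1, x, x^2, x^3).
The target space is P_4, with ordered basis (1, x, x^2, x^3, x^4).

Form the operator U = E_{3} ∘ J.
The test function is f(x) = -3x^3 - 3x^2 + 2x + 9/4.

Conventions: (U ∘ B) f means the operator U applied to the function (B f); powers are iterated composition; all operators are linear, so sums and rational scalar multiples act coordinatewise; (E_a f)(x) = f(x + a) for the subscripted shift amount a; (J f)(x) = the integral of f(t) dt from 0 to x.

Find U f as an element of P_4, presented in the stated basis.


J f = -(3/4)x^4 - x^3 + x^2 + (9/4)x
E_{3} J f = -(3/4)x^4 - 10x^3 - (97/2)x^2 - (399/4)x - 72

g(x) = -(3/4)x^4 - 10x^3 - (97/2)x^2 - (399/4)x - 72


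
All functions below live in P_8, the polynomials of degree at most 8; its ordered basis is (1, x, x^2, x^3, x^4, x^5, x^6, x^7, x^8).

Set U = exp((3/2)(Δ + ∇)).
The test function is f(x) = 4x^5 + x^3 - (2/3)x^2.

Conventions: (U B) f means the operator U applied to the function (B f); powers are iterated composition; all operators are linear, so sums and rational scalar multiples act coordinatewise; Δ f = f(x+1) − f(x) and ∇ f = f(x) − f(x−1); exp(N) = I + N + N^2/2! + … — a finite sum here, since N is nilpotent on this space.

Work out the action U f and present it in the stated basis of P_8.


order-1 term: 60x^4 + 129x^2 - 4x + 15
order-2 term: 360x^3 + 747x - 6
order-3 term: 1080x^2 + 1107
order-4 term: 1620x
order-5 term: 972
the series for exp((3/2)(Δ + ∇)) f terminates at order 5
exp((3/2)(Δ + ∇)) f = 4x^5 + 60x^4 + 361x^3 + (3625/3)x^2 + 2363x + 2088

the result is g(x) = 4x^5 + 60x^4 + 361x^3 + (3625/3)x^2 + 2363x + 2088


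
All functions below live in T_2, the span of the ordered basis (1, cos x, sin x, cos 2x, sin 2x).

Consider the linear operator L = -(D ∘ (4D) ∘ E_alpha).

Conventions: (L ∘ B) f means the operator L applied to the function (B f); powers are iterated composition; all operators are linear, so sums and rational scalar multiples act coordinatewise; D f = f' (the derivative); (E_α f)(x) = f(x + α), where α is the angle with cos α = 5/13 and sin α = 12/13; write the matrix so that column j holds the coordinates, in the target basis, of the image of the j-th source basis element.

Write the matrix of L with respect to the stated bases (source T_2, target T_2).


the matrix is [[0, 0, 0, 0, 0]; [0, 20/13, 48/13, 0, 0]; [0, -48/13, 20/13, 0, 0]; [0, 0, 0, -1904/169, 1920/169]; [0, 0, 0, -1920/169, -1904/169]] (rows listed top to bottom)

image of 1: 0
image of cos x: (20/13)cos x - (48/13)sin x
image of sin x: (48/13)cos x + (20/13)sin x
image of cos 2x: -(1904/169)cos 2x - (1920/169)sin 2x
image of sin 2x: (1920/169)cos 2x - (1904/169)sin 2x
each image's coordinates form column j of the matrix


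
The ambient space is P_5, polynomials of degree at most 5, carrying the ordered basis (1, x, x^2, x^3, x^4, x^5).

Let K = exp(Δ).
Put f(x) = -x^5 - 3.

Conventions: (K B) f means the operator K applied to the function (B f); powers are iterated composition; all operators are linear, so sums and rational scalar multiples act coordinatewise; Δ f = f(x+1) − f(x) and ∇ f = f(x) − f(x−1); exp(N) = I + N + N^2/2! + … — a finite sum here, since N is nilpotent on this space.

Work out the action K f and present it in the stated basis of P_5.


order-1 term: -5x^4 - 10x^3 - 10x^2 - 5x - 1
order-2 term: -10x^3 - 30x^2 - 35x - 15
order-3 term: -10x^2 - 30x - 25
order-4 term: -5x - 10
order-5 term: -1
the series for exp(Δ) f terminates at order 5
exp(Δ) f = -x^5 - 5x^4 - 20x^3 - 50x^2 - 75x - 55

g(x) = -x^5 - 5x^4 - 20x^3 - 50x^2 - 75x - 55


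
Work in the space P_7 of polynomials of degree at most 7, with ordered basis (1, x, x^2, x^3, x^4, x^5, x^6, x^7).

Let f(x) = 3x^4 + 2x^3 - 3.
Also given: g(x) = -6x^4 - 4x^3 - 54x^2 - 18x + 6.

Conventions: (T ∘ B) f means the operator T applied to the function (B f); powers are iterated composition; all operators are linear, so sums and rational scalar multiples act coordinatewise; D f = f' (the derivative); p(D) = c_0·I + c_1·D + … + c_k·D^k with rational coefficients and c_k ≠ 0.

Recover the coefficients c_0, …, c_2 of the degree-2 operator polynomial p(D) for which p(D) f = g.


c_0 = -2, c_1 = 0, c_2 = -3/2

D^0 f = 3x^4 + 2x^3 - 3
D^1 f = 12x^3 + 6x^2
D^2 f = 36x^2 + 12x
matching coefficients of g against c_0 f + c_1 Df + … from the top degree down determines the c_i
solution: c_0 = -2, c_1 = 0, c_2 = -3/2


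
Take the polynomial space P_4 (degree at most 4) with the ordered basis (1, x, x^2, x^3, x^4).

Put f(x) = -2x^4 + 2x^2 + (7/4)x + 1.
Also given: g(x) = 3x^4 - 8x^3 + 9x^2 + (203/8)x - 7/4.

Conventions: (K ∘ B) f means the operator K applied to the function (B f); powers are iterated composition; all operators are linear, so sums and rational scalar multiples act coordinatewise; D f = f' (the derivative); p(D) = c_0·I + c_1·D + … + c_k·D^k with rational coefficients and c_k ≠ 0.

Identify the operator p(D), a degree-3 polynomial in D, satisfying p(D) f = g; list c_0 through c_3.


p(D) = -(3/2)·I + D − (1/2)·D^2 − (1/2)·D^3, i.e. c_0 = -3/2, c_1 = 1, c_2 = -1/2, c_3 = -1/2

D^0 f = -2x^4 + 2x^2 + (7/4)x + 1
D^1 f = -8x^3 + 4x + 7/4
D^2 f = -24x^2 + 4
D^3 f = -48x
matching coefficients of g against c_0 f + c_1 Df + … from the top degree down determines the c_i
solution: c_0 = -3/2, c_1 = 1, c_2 = -1/2, c_3 = -1/2


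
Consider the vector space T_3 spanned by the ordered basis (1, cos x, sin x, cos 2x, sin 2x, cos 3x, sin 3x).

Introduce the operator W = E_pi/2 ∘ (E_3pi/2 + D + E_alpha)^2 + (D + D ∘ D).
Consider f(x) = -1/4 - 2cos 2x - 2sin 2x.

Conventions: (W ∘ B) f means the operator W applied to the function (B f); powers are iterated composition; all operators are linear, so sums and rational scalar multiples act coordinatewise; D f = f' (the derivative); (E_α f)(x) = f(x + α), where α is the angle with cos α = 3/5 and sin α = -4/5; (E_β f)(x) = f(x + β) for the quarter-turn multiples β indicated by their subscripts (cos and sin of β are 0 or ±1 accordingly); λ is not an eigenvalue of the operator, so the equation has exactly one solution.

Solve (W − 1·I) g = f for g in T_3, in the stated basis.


the result is g(x) = -1/12 + (12774/32885)cos 2x + (1118/32885)sin 2x

write g with unknown coordinates in the stated basis and equate coefficients in (W − 1·I) g = f
solving from the highest basis element down gives g = -1/12 + (12774/32885)cos 2x + (1118/32885)sin 2x
check: W g = -1/3 - (52996/32885)cos 2x - (64652/32885)sin 2x
so W g − 1·g = -1/4 - 2cos 2x - 2sin 2x = f ✓


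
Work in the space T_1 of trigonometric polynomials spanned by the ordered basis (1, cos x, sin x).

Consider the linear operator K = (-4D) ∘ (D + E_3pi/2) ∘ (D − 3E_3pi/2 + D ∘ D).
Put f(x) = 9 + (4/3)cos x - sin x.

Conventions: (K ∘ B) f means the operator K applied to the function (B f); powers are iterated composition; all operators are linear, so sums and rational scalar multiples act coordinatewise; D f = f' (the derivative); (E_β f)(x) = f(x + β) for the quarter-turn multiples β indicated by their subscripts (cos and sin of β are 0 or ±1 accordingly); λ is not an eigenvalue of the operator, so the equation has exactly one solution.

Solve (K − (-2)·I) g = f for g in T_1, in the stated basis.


g(x) = 9/2 + (2/3)cos x - (1/2)sin x

write g with unknown coordinates in the stated basis and equate coefficients in (K − (-2)·I) g = f
solving from the highest basis element down gives g = 9/2 + (2/3)cos x - (1/2)sin x
check: K g = 0
so K g − (-2)·g = 9 + (4/3)cos x - sin x = f ✓


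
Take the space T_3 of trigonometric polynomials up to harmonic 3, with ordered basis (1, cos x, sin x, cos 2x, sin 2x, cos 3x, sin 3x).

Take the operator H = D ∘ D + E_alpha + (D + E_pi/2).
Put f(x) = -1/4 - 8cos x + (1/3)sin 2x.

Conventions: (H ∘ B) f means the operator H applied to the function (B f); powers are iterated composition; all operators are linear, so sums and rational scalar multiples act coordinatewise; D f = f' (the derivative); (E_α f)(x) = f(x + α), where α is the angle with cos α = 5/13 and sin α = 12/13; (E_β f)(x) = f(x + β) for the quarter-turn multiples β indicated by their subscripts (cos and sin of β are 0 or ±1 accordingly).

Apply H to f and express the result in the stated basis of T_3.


the image equals g(x) = -1/2 + (64/13)cos x + (304/13)sin x + (458/507)cos 2x - (964/507)sin 2x

D f = 8sin x + (2/3)cos 2x
D D f = 8cos x - (4/3)sin 2x
E_alpha f = -1/4 - (40/13)cos x + (96/13)sin x + (40/169)cos 2x - (119/507)sin 2x
D f = 8sin x + (2/3)cos 2x
E_pi/2 f = -1/4 + 8sin x - (1/3)sin 2x
(D + E_pi/2) f = -1/4 + 16sin x + (2/3)cos 2x - (1/3)sin 2x
(D ∘ D + E_alpha + (D + E_pi/2)) f = -1/2 + (64/13)cos x + (304/13)sin x + (458/507)cos 2x - (964/507)sin 2x


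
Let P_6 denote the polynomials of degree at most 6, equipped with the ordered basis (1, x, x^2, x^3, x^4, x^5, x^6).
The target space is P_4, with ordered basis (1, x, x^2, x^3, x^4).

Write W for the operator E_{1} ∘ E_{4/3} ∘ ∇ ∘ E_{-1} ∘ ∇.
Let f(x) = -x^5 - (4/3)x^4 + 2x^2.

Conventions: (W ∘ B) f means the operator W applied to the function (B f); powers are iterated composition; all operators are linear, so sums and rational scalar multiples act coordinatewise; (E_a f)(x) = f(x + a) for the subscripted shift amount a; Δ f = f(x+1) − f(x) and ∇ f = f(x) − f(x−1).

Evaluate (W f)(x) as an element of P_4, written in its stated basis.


g(x) = -20x^3 - 36x^2 - (82/3)x - 122/27

∇ f = -5x^4 + (14/3)x^3 - 2x^2 + (11/3)x - 5/3
E_{-1} ∇ f = -5x^4 + (74/3)x^3 - 46x^2 + (125/3)x - 17
∇ (E_{-1} ∘ ∇) f = -20x^3 + 104x^2 - 186x + 352/3
E_{4/3} ∇ (E_{-1} ∘ ∇) f = -20x^3 + 24x^2 - (46/3)x + 184/27
E_{1} (E_{4/3} ∘ ∇) (E_{-1} ∘ ∇) f = -20x^3 - 36x^2 - (82/3)x - 122/27


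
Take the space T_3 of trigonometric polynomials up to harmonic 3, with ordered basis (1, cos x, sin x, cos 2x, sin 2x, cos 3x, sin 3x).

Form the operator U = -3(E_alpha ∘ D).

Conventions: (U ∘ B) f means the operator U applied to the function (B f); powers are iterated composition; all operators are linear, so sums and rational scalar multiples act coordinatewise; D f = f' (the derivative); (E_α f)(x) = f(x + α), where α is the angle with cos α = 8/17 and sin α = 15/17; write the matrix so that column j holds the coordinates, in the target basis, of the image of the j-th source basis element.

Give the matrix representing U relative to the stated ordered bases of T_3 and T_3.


the matrix is [[0, 0, 0, 0, 0, 0, 0]; [0, 45/17, -24/17, 0, 0, 0, 0]; [0, 24/17, 45/17, 0, 0, 0, 0]; [0, 0, 0, 1440/289, 966/289, 0, 0]; [0, 0, 0, -966/289, 1440/289, 0, 0]; [0, 0, 0, 0, 0, -4455/4913, 43992/4913]; [0, 0, 0, 0, 0, -43992/4913, -4455/4913]] (rows listed top to bottom)

image of 1: 0
image of cos x: (45/17)cos x + (24/17)sin x
image of sin x: -(24/17)cos x + (45/17)sin x
image of cos 2x: (1440/289)cos 2x - (966/289)sin 2x
image of sin 2x: (966/289)cos 2x + (1440/289)sin 2x
image of cos 3x: -(4455/4913)cos 3x - (43992/4913)sin 3x
image of sin 3x: (43992/4913)cos 3x - (4455/4913)sin 3x
each image's coordinates form column j of the matrix


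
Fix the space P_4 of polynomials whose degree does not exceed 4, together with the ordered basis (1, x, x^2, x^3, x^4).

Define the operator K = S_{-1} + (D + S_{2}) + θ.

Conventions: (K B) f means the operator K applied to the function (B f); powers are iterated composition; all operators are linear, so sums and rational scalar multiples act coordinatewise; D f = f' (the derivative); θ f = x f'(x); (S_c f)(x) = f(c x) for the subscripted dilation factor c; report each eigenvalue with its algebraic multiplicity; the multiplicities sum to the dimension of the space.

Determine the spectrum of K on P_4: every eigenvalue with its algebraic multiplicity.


λ = 2 (multiplicity 2), λ = 7 (multiplicity 1), λ = 10 (multiplicity 1), λ = 21 (multiplicity 1)

image of 1: 2
image of x: 2x + 1
image of x^2: 7x^2 + 2x
image of x^3: 10x^3 + 3x^2
image of x^4: 21x^4 + 4x^3
the matrix is upper triangular; its diagonal is (2, 2, 7, 10, 21)
for a triangular matrix the eigenvalues are the diagonal entries, with algebraic multiplicity their repetition count


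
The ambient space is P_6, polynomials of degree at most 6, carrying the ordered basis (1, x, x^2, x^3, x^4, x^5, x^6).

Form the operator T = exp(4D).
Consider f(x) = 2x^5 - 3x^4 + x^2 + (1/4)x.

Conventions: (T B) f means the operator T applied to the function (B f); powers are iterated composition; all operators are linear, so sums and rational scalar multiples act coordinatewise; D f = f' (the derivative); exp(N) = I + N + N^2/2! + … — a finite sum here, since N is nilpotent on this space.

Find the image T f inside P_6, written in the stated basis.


order-1 term: 40x^4 - 48x^3 + 8x + 1
order-2 term: 320x^3 - 288x^2 + 16
order-3 term: 1280x^2 - 768x
order-4 term: 2560x - 768
order-5 term: 2048
the series for exp(4D) f terminates at order 5
exp(4D) f = 2x^5 + 37x^4 + 272x^3 + 993x^2 + (7201/4)x + 1297

the result is g(x) = 2x^5 + 37x^4 + 272x^3 + 993x^2 + (7201/4)x + 1297


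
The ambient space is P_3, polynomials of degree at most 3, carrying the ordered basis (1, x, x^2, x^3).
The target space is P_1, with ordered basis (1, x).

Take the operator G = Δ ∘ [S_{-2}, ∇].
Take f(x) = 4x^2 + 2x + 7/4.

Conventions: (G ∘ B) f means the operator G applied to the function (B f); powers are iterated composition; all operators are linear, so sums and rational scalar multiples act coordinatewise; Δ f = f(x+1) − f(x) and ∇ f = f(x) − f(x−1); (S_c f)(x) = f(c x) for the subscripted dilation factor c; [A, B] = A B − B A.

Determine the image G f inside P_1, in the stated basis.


∇ f = 8x - 2
S_{-2} ∇ f = -16x - 2
S_{-2} f = 16x^2 - 4x + 7/4
∇ S_{-2} f = 32x - 20
[S_{-2}, ∇] f = -48x + 18
Δ [S_{-2}, ∇] f = -48

the result is g(x) = -48


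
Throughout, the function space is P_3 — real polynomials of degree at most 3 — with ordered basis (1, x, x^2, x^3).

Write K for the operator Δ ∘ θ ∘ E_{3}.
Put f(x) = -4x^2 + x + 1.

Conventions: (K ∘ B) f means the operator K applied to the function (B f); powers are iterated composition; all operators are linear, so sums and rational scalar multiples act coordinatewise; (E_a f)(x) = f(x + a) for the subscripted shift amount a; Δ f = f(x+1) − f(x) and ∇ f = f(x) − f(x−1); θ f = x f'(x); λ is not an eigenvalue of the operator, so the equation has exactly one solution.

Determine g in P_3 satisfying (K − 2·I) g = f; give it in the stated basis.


write g with unknown coordinates in the stated basis and equate coefficients in (K − 2·I) g = f
solving from the highest basis element down gives g = 2x^2 + (7/2)x + 37/4
check: K g = 8x + 39/2
so K g − 2·g = -4x^2 + x + 1 = f ✓

g(x) = 2x^2 + (7/2)x + 37/4


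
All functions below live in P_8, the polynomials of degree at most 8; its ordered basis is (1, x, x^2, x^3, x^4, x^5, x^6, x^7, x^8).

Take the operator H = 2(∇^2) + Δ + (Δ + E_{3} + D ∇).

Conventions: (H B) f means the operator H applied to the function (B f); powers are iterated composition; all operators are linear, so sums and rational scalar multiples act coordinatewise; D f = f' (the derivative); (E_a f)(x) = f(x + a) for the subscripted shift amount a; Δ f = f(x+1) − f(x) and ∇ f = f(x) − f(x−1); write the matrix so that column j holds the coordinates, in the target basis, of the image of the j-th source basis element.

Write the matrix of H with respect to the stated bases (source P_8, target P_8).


image of 1: 1
image of x: x + 5
image of x^2: x^2 + 10x + 17
image of x^3: x^3 + 15x^2 + 51x + 14
image of x^4: x^4 + 20x^3 + 102x^2 + 56x + 115
image of x^5: x^5 + 25x^4 + 170x^3 + 140x^2 + 575x + 180
image of x^6: x^6 + 30x^5 + 255x^4 + 280x^3 + 1725x^2 + 1080x + 861
image of x^7: x^7 + 35x^6 + 357x^5 + 490x^4 + 4025x^3 + 3780x^2 + 6027x + 1930
image of x^8: x^8 + 40x^7 + 476x^6 + 784x^5 + 8050x^4 + 10080x^3 + 24108x^2 + 15440x + 7079
each image's coordinates form column j of the matrix

the matrix is [[1, 5, 17, 14, 115, 180, 861, 1930, 7079]; [0, 1, 10, 51, 56, 575, 1080, 6027, 15440]; [0, 0, 1, 15, 102, 140, 1725, 3780, 24108]; [0, 0, 0, 1, 20, 170, 280, 4025, 10080]; [0, 0, 0, 0, 1, 25, 255, 490, 8050]; [0, 0, 0, 0, 0, 1, 30, 357, 784]; [0, 0, 0, 0, 0, 0, 1, 35, 476]; [0, 0, 0, 0, 0, 0, 0, 1, 40]; [0, 0, 0, 0, 0, 0, 0, 0, 1]] (rows listed top to bottom)


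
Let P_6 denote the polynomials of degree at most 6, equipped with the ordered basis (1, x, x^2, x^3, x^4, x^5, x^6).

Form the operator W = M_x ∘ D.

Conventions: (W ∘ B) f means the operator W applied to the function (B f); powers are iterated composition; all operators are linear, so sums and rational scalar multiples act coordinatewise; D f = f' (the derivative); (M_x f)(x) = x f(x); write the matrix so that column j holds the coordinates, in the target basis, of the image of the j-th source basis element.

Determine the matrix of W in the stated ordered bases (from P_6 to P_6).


image of 1: 0
image of x: x
image of x^2: 2x^2
image of x^3: 3x^3
image of x^4: 4x^4
image of x^5: 5x^5
image of x^6: 6x^6
each image's coordinates form column j of the matrix

the matrix is [[0, 0, 0, 0, 0, 0, 0]; [0, 1, 0, 0, 0, 0, 0]; [0, 0, 2, 0, 0, 0, 0]; [0, 0, 0, 3, 0, 0, 0]; [0, 0, 0, 0, 4, 0, 0]; [0, 0, 0, 0, 0, 5, 0]; [0, 0, 0, 0, 0, 0, 6]] (rows listed top to bottom)


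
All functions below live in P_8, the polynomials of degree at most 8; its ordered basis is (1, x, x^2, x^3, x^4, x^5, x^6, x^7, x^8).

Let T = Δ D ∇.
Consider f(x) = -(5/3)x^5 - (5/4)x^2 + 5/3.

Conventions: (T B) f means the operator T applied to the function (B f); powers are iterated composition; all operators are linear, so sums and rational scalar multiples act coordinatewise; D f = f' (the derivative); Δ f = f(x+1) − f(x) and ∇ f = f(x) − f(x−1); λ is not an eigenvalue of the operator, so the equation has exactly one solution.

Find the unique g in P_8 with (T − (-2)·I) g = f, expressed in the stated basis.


write g with unknown coordinates in the stated basis and equate coefficients in (T − (-2)·I) g = f
solving from the highest basis element down gives g = -(5/6)x^5 + (195/8)x^2 + 5
check: T g = -50x^2 - 25/3
so T g − (-2)·g = -(5/3)x^5 - (5/4)x^2 + 5/3 = f ✓

the result is g(x) = -(5/6)x^5 + (195/8)x^2 + 5


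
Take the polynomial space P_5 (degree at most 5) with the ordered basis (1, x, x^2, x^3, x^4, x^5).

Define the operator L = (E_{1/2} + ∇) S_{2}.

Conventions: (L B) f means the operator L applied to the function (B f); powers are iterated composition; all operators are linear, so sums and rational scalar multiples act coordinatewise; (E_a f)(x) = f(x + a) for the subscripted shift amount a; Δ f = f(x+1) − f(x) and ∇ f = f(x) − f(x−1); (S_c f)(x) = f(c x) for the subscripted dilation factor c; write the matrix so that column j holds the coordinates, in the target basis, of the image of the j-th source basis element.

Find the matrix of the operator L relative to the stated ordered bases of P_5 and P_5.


the matrix is [[1, 3, -3, 9, -15, 33]; [0, 2, 12, -18, 72, -150]; [0, 0, 4, 36, -72, 360]; [0, 0, 0, 8, 96, -240]; [0, 0, 0, 0, 16, 240]; [0, 0, 0, 0, 0, 32]] (rows listed top to bottom)

image of 1: 1
image of x: 2x + 3
image of x^2: 4x^2 + 12x - 3
image of x^3: 8x^3 + 36x^2 - 18x + 9
image of x^4: 16x^4 + 96x^3 - 72x^2 + 72x - 15
image of x^5: 32x^5 + 240x^4 - 240x^3 + 360x^2 - 150x + 33
each image's coordinates form column j of the matrix


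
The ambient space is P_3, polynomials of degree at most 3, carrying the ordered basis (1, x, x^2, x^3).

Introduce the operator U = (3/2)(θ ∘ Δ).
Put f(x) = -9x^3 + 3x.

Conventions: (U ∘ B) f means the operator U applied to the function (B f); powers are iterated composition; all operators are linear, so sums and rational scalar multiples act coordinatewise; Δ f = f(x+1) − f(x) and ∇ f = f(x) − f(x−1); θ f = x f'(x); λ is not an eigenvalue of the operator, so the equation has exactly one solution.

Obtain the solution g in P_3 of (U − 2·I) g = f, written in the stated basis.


write g with unknown coordinates in the stated basis and equate coefficients in (U − 2·I) g = f
solving from the highest basis element down gives g = (9/2)x^3 + (81/4)x^2 + 39x
check: U g = (81/2)x^2 + 81x
so U g − 2·g = -9x^3 + 3x = f ✓

the image equals g(x) = (9/2)x^3 + (81/4)x^2 + 39x


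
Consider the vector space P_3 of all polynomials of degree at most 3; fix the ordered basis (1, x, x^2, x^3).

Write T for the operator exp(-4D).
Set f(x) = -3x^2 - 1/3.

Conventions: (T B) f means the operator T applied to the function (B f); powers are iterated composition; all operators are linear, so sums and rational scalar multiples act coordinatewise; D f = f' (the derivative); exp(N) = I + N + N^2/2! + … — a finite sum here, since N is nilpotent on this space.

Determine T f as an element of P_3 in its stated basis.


the result is g(x) = -3x^2 + 24x - 145/3

order-1 term: 24x
order-2 term: -48
the series for exp(-4D) f terminates at order 2
exp(-4D) f = -3x^2 + 24x - 145/3


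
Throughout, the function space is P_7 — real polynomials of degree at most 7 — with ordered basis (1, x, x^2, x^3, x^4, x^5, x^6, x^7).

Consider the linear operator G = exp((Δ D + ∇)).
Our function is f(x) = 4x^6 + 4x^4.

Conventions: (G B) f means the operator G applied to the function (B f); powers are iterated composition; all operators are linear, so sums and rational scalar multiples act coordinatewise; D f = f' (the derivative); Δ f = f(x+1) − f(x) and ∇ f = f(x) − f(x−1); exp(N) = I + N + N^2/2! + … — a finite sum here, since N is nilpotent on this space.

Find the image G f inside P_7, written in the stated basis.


g(x) = 4x^6 + 24x^5 + 124x^4 + 656x^3 + 1788x^2 + 3176x + 2864

order-1 term: 24x^5 + 60x^4 + 336x^3 + 204x^2 + 208x + 32
order-2 term: 60x^4 + 240x^3 + 1164x^2 + 1368x + 1040
order-3 term: 80x^3 + 360x^2 + 1336x + 1224
order-4 term: 60x^2 + 240x + 504
order-5 term: 24x + 60
order-6 term: 4
the series for exp((Δ D + ∇)) f terminates at order 6
exp((Δ D + ∇)) f = 4x^6 + 24x^5 + 124x^4 + 656x^3 + 1788x^2 + 3176x + 2864


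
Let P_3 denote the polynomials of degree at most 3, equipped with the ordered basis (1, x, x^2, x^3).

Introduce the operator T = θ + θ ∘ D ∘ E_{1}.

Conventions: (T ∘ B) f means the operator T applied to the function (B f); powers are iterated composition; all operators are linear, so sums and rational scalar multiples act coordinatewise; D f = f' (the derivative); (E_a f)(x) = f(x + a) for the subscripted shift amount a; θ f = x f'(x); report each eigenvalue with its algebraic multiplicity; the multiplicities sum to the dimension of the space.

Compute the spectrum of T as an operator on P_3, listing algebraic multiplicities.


image of 1: 0
image of x: x
image of x^2: 2x^2 + 2x
image of x^3: 3x^3 + 6x^2 + 6x
the matrix is upper triangular; its diagonal is (0, 1, 2, 3)
for a triangular matrix the eigenvalues are the diagonal entries, with algebraic multiplicity their repetition count

λ = 0 (multiplicity 1), λ = 1 (multiplicity 1), λ = 2 (multiplicity 1), λ = 3 (multiplicity 1)


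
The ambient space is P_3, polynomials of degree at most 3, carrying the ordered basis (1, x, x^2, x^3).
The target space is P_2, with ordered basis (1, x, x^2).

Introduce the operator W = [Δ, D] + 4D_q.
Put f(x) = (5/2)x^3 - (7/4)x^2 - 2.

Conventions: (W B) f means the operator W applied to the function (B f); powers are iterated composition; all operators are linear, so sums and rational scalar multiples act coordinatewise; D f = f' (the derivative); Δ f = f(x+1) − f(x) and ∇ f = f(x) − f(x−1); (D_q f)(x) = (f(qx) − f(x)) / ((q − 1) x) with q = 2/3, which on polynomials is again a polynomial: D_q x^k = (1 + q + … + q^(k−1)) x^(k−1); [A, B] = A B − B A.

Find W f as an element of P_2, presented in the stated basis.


the result is g(x) = (190/9)x^2 - (35/3)x

D f = (15/2)x^2 - (7/2)x
Δ D f = 15x + 4
Δ f = (15/2)x^2 + 4x + 3/4
D Δ f = 15x + 4
[Δ, D] f = 0
D_q f = (95/18)x^2 - (35/12)x
(4D_q) f = (190/9)x^2 - (35/3)x
([Δ, D] + 4D_q) f = (190/9)x^2 - (35/3)x


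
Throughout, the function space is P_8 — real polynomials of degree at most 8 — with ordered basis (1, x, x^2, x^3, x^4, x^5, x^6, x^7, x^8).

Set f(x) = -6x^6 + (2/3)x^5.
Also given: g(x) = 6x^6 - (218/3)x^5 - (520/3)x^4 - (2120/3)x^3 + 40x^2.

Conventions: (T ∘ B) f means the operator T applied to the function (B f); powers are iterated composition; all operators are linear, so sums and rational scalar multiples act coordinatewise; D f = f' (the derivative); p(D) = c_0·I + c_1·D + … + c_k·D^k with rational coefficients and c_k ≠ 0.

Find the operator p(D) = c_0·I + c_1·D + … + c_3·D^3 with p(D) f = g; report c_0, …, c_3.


p(D) = -I + 2·D + D^2 + D^3, i.e. c_0 = -1, c_1 = 2, c_2 = 1, c_3 = 1

D^0 f = -6x^6 + (2/3)x^5
D^1 f = -36x^5 + (10/3)x^4
D^2 f = -180x^4 + (40/3)x^3
D^3 f = -720x^3 + 40x^2
matching coefficients of g against c_0 f + c_1 Df + … from the top degree down determines the c_i
solution: c_0 = -1, c_1 = 2, c_2 = 1, c_3 = 1


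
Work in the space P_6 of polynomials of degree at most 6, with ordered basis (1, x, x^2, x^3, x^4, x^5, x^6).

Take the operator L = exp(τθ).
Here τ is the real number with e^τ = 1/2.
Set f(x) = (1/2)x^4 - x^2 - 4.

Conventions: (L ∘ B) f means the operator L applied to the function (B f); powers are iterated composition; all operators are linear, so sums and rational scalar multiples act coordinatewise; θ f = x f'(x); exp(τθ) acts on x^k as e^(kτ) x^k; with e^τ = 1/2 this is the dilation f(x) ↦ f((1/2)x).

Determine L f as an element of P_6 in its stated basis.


exp(τθ) x^k = e^(kτ) x^k; with e^τ = 1/2 this sends x^k to (1/2)^k x^k
x^2 ↦ 1/4 x^2
x^4 ↦ 1/16 x^4
applying this coordinatewise to f: exp(τθ) f = (1/32)x^4 - (1/4)x^2 - 4

g(x) = (1/32)x^4 - (1/4)x^2 - 4
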